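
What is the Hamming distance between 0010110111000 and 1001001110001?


Count differing positions: ^ . ^ ^ ^ ^ ^ . . ^ . . ^ = 8 differences

8


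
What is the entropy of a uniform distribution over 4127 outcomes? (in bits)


H = log2(n) = log2(4127) = 12.0109

12.0109 bits


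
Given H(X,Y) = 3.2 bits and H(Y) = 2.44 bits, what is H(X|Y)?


H(X|Y) = H(X,Y) - H(Y) = 3.2 - 2.44 = 0.76

0.76 bits


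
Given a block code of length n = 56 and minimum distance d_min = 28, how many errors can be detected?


Detection capability = d_min - 1 = 28 - 1 = 27

27 errors


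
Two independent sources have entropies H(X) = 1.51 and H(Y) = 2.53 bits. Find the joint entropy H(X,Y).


For independent variables, H(X,Y) = H(X) + H(Y) = 1.51 + 2.53 = 4.04

4.04 bits


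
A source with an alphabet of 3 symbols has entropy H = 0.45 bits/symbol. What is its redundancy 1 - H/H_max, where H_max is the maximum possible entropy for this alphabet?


H_max = log2(K) = log2(3) = 1.585 bits/symbol. Redundancy = 1 - H/H_max = 1 - 0.45/1.585 = 1 - 0.2839 = 0.7161

0.7161


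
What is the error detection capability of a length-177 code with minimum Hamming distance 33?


Detection capability = d_min - 1 = 33 - 1 = 32

32 errors


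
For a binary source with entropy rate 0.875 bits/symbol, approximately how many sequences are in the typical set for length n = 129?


log2|A_typical| = nH = 129 * 0.875 = 112.875, so |A_typical| ~ 2^112.875 = 9.523e+33

9.523e+33


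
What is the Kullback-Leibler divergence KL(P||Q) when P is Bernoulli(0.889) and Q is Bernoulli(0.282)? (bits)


KL = p*log2(p/q) + (1-p)*log2((1-p)/(1-q)) = 0.889*log2(0.889/0.282) + 0.111*log2(0.111/0.718) = 1.1736

1.1736 bits


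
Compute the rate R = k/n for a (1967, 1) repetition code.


Rate = k/n = 1/1967

1/1967


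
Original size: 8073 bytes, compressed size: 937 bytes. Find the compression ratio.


Ratio = original / compressed = 8073 / 937 = 8.6158

8.6158


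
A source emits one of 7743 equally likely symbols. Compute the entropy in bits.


H = log2(n) = log2(7743) = 12.9187

12.9187 bits


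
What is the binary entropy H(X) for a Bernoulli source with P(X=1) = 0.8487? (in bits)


H = -p*log2(p) - (1-p)*log2(1-p). -0.8487*log2(0.8487) = 0.200865; -0.1513*log2(0.1513) = 0.412219. H = 0.200865 + 0.412219 = 0.6131

0.6131 bits


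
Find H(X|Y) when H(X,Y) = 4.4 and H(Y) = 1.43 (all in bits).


H(X|Y) = H(X,Y) - H(Y) = 4.4 - 1.43 = 2.97

2.97 bits


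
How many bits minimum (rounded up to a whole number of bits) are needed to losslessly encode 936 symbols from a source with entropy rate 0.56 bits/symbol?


Minimum bits >= n * H = 936 * 0.56 = 524.16, rounded up to a whole number of bits = 525

525 bits


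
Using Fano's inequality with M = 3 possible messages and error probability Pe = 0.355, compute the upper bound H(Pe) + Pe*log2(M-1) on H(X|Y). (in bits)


H(Pe) = -Pe*log2(Pe) - (1-Pe)*log2(1-Pe) = -0.355*log2(0.355) - 0.645*log2(0.645) = 0.530409 + 0.408046 = 0.9385. Pe*log2(M-1) = 0.355*log2(2) = 0.355000. Bound = H(Pe) + Pe*log2(M-1) = 0.530409 + 0.408046 + 0.355000 = 1.2935

1.2935 bits


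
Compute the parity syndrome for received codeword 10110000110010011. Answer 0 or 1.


Syndrome = XOR of all bits = 1 XOR 0 XOR 1 XOR 1 XOR 0 XOR 0 XOR 0 XOR 0 XOR 1 XOR 1 XOR 0 XOR 0 XOR 1 XOR 0 XOR 0 XOR 1 XOR 1 = 0

0


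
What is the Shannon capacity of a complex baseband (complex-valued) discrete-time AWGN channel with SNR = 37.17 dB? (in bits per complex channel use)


SNR_linear = 10^(37.17/10) = 5211.9471; C = log2(1 + SNR_linear) = log2(1 + 5211.9471) = 12.3479

12.3479 bits/channel use


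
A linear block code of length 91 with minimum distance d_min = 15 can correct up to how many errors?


Correction capability = floor((d-1)/2) = floor((15-1)/2) = 7

7 errors


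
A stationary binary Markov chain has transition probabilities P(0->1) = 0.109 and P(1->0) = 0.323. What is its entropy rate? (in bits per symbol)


Stationary distribution: pi_0 = p10/(p01+p10) = 0.7477, pi_1 = 0.2523. Entropy rate H' = pi_0*H(p01) + pi_1*H(p10) = 0.7477*0.4969 + 0.2523*0.9076 = 0.6005

0.6005 bits/symbol


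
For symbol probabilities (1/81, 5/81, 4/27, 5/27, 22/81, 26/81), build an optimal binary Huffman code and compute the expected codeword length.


Huffman construction (repeatedly merge the two least-probable nodes; each merge adds 1 bit to every symbol beneath it): 1/81 + 5/81 = 2/27; 2/27 + 4/27 = 2/9; 5/27 + 2/9 = 11/27; 22/81 + 26/81 = 16/27; 11/27 + 16/27 = 1. Resulting codeword lengths (in the order the probabilities were given): (4, 4, 3, 2, 2, 2). L_avg = sum(p_i * l_i) = 1/81*4 + 5/81*4 + 4/27*3 + 5/27*2 + 22/81*2 + 26/81*2 = 62/27 = 2.2963

2.2963 bits


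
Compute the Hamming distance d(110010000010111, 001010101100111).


Count differing positions: ^ ^ ^ . . . ^ . ^ ^ ^ . . . . = 7 differences

7


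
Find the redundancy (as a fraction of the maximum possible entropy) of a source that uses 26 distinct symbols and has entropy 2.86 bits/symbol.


H_max = log2(K) = log2(26) = 4.7004 bits/symbol. Redundancy = 1 - H/H_max = 1 - 2.86/4.7004 = 1 - 0.6085 = 0.3915

0.3915


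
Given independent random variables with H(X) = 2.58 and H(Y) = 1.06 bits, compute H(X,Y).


For independent variables, H(X,Y) = H(X) + H(Y) = 2.58 + 1.06 = 3.64

3.64 bits


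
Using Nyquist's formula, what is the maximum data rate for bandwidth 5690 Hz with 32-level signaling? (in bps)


Rate = 2 * B * log2(M) = 2 * 5690 * 5.0 = 56900.0

56900.0 bps


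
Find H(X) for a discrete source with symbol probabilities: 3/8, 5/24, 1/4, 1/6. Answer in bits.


H = -sum(p_i * log2(p_i)). Terms: -(3/8)*log2(3/8) = 0.530639; -(5/24)*log2(5/24) = 0.471466; -(1/4)*log2(1/4) = 0.500000; -(1/6)*log2(1/6) = 0.430827. H = 0.530639 + 0.471466 + 0.500000 + 0.430827 = 1.9329

1.9329 bits


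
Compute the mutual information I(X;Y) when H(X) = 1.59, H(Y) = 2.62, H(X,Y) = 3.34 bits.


I(X;Y) = H(X) + H(Y) - H(X,Y) = 1.59 + 2.62 - 3.34 = 0.87

0.87 bits


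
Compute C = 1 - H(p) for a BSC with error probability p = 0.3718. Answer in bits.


H(p) = -p*log2(p) - (1-p)*log2(1-p) = -0.3718*log2(0.3718) - 0.6282*log2(0.6282) = 0.530708 + 0.421336 = 0.952. C = 1 - H(p) = 1 - 0.952 = 0.048

0.048 bits


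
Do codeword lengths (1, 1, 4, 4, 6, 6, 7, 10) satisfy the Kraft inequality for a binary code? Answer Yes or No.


Kraft sum = sum(2^(-l_i)) = 1.165, need <= 1. Result: violated (a binary prefix-free code with these lengths cannot exist)

No


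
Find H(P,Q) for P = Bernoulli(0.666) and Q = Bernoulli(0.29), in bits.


H(P,Q) = -p*log2(q) - (1-p)*log2(1-q). -0.666*log2(0.29) = 1.189393; -0.334*log2(0.71) = 0.165032. H(P,Q) = 1.189393 + 0.165032 = 1.3544

1.3544 bits


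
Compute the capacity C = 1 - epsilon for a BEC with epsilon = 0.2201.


C = 1 - epsilon = 1 - 0.2201 = 0.7799

0.7799 bits


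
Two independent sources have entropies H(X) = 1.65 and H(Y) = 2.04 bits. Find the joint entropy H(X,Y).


For independent variables, H(X,Y) = H(X) + H(Y) = 1.65 + 2.04 = 3.69

3.69 bits


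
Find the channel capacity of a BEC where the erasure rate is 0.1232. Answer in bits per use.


C = 1 - epsilon = 1 - 0.1232 = 0.8768

0.8768 bits


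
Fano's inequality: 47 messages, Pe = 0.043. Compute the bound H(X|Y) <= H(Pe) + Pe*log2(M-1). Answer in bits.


H(Pe) = -Pe*log2(Pe) - (1-Pe)*log2(1-Pe) = -0.043*log2(0.043) - 0.957*log2(0.957) = 0.195199 + 0.060683 = 0.2559. Pe*log2(M-1) = 0.043*log2(46) = 0.237513. Bound = H(Pe) + Pe*log2(M-1) = 0.195199 + 0.060683 + 0.237513 = 0.4934

0.4934 bits


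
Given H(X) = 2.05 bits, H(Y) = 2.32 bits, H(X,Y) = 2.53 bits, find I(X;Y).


I(X;Y) = H(X) + H(Y) - H(X,Y) = 2.05 + 2.32 - 2.53 = 1.84

1.84 bits


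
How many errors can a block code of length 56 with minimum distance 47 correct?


Correction capability = floor((d-1)/2) = floor((47-1)/2) = 23

23 errors


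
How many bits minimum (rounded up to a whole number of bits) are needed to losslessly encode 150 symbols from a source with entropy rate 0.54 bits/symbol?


Minimum bits >= n * H = 150 * 0.54 = 81.0, rounded up to a whole number of bits = 81

81 bits


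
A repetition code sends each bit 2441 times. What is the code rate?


Rate = k/n = 1/2441

1/2441


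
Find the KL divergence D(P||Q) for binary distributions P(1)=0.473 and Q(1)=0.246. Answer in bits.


KL = p*log2(p/q) + (1-p)*log2((1-p)/(1-q)) = 0.473*log2(0.473/0.246) + 0.527*log2(0.527/0.754) = 0.1738

0.1738 bits


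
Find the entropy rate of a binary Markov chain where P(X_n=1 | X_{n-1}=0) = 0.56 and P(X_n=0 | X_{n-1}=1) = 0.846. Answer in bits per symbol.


Stationary distribution: pi_0 = p10/(p01+p10) = 0.6017, pi_1 = 0.3983. Entropy rate H' = pi_0*H(p01) + pi_1*H(p10) = 0.6017*0.9896 + 0.3983*0.6198 = 0.8423

0.8423 bits/symbol


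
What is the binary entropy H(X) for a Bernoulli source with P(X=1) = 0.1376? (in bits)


H = -p*log2(p) - (1-p)*log2(1-p). -0.1376*log2(0.1376) = 0.393735; -0.8624*log2(0.8624) = 0.184184. H = 0.393735 + 0.184184 = 0.5779

0.5779 bits


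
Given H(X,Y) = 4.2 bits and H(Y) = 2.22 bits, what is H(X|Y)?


H(X|Y) = H(X,Y) - H(Y) = 4.2 - 2.22 = 1.98

1.98 bits


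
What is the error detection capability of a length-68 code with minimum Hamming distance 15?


Detection capability = d_min - 1 = 15 - 1 = 14

14 errors


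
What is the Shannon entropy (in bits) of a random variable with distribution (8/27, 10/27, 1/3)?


H = -sum(p_i * log2(p_i)). Terms: -(8/27)*log2(8/27) = 0.519967; -(10/27)*log2(10/27) = 0.530726; -(1/3)*log2(1/3) = 0.528321. H = 0.519967 + 0.530726 + 0.528321 = 1.579

1.579 bits


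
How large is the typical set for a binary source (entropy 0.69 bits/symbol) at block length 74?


log2|A_typical| = nH = 74 * 0.69 = 51.06, so |A_typical| ~ 2^51.06 = 2.347e+15

2.347e+15


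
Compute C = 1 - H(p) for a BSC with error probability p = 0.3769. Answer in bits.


H(p) = -p*log2(p) - (1-p)*log2(1-p) = -0.3769*log2(0.3769) - 0.6231*log2(0.6231) = 0.530580 + 0.425244 = 0.9558. C = 1 - H(p) = 1 - 0.9558 = 0.0442

0.0442 bits


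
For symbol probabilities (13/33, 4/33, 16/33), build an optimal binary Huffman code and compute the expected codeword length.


Huffman construction (repeatedly merge the two least-probable nodes; each merge adds 1 bit to every symbol beneath it): 4/33 + 13/33 = 17/33; 16/33 + 17/33 = 1. Resulting codeword lengths (in the order the probabilities were given): (2, 2, 1). L_avg = sum(p_i * l_i) = 13/33*2 + 4/33*2 + 16/33*1 = 50/33 = 1.5152

1.5152 bits


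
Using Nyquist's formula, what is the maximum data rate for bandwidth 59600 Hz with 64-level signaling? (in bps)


Rate = 2 * B * log2(M) = 2 * 59600 * 6.0 = 715200.0

715200.0 bps


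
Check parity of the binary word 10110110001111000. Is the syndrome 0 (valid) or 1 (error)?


Syndrome = XOR of all bits = 1 XOR 0 XOR 1 XOR 1 XOR 0 XOR 1 XOR 1 XOR 0 XOR 0 XOR 0 XOR 1 XOR 1 XOR 1 XOR 1 XOR 0 XOR 0 XOR 0 = 1

1


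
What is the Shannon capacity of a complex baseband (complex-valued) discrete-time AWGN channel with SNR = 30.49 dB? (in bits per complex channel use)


SNR_linear = 10^(30.49/10) = 1119.4379; C = log2(1 + SNR_linear) = log2(1 + 1119.4379) = 10.1298

10.1298 bits/channel use


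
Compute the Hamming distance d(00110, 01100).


Count differing positions: . ^ . ^ . = 2 differences

2


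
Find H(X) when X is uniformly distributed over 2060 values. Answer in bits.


H = log2(n) = log2(2060) = 11.0084

11.0084 bits


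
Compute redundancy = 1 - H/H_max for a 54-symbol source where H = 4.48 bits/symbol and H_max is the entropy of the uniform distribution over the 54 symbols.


H_max = log2(K) = log2(54) = 5.7549 bits/symbol. Redundancy = 1 - H/H_max = 1 - 4.48/5.7549 = 1 - 0.7785 = 0.2215

0.2215


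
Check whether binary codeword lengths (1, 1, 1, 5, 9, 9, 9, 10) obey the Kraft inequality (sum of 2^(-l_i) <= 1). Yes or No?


Kraft sum = sum(2^(-l_i)) = 1.5381, need <= 1. Result: violated (a binary prefix-free code with these lengths cannot exist)

No


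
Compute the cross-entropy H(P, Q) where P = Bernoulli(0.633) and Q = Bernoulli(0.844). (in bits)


H(P,Q) = -p*log2(q) - (1-p)*log2(1-q). -0.633*log2(0.844) = 0.154886; -0.367*log2(0.156) = 0.983700. H(P,Q) = 0.154886 + 0.983700 = 1.1386

1.1386 bits


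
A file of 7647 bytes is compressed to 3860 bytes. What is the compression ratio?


Ratio = original / compressed = 7647 / 3860 = 1.9811

1.9811


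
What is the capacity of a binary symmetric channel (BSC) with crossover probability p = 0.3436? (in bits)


H(p) = -p*log2(p) - (1-p)*log2(1-p) = -0.3436*log2(0.3436) - 0.6564*log2(0.6564) = 0.529556 + 0.398666 = 0.9282. C = 1 - H(p) = 1 - 0.9282 = 0.0718

0.0718 bits


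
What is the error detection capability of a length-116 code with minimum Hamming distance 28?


Detection capability = d_min - 1 = 28 - 1 = 27

27 errors


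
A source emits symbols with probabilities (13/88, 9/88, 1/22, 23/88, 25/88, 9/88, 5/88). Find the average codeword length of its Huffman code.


Huffman construction (repeatedly merge the two least-probable nodes; each merge adds 1 bit to every symbol beneath it): 1/22 + 5/88 = 9/88; 9/88 + 9/88 = 9/44; 9/88 + 13/88 = 1/4; 9/44 + 1/4 = 5/11; 23/88 + 25/88 = 6/11; 5/11 + 6/11 = 1. Resulting codeword lengths (in the order the probabilities were given): (3, 3, 4, 2, 2, 3, 4). L_avg = sum(p_i * l_i) = 13/88*3 + 9/88*3 + 1/22*4 + 23/88*2 + 25/88*2 + 9/88*3 + 5/88*4 = 225/88 = 2.5568

2.5568 bits


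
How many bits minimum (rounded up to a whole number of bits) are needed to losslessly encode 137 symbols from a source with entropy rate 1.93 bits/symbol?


Minimum bits >= n * H = 137 * 1.93 = 264.41, rounded up to a whole number of bits = 265

265 bits


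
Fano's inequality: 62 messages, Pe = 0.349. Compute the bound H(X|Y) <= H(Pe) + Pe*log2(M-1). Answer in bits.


H(Pe) = -Pe*log2(Pe) - (1-Pe)*log2(1-Pe) = -0.349*log2(0.349) - 0.651*log2(0.651) = 0.530027 + 0.403145 = 0.9332. Pe*log2(M-1) = 0.349*log2(61) = 2.069827. Bound = H(Pe) + Pe*log2(M-1) = 0.530027 + 0.403145 + 2.069827 = 3.003

3.003 bits


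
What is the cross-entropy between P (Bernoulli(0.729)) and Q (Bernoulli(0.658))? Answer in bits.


H(P,Q) = -p*log2(q) - (1-p)*log2(1-q). -0.729*log2(0.658) = 0.440200; -0.271*log2(0.342) = 0.419490. H(P,Q) = 0.440200 + 0.419490 = 0.8597

0.8597 bits


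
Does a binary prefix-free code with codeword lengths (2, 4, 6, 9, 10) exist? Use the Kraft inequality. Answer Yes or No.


Kraft sum = sum(2^(-l_i)) = 0.3311, need <= 1. Result: satisfied (a binary prefix-free code with these lengths exists)

Yes


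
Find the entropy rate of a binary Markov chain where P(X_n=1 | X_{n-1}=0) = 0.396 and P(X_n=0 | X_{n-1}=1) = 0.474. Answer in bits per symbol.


Stationary distribution: pi_0 = p10/(p01+p10) = 0.5448, pi_1 = 0.4552. Entropy rate H' = pi_0*H(p01) + pi_1*H(p10) = 0.5448*0.9686 + 0.4552*0.998 = 0.982

0.982 bits/symbol


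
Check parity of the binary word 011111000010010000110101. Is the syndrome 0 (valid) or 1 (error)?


Syndrome = XOR of all bits = 0 XOR 1 XOR 1 XOR 1 XOR 1 XOR 1 XOR 0 XOR 0 XOR 0 XOR 0 XOR 1 XOR 0 XOR 0 XOR 1 XOR 0 XOR 0 XOR 0 XOR 0 XOR 1 XOR 1 XOR 0 XOR 1 XOR 0 XOR 1 = 1

1


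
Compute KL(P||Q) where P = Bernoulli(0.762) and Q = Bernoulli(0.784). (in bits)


KL = p*log2(p/q) + (1-p)*log2((1-p)/(1-q)) = 0.762*log2(0.762/0.784) + 0.238*log2(0.238/0.216) = 0.002

0.002 bits


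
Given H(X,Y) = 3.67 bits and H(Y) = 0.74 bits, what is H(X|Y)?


H(X|Y) = H(X,Y) - H(Y) = 3.67 - 0.74 = 2.93

2.93 bits


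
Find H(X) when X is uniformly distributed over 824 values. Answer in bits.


H = log2(n) = log2(824) = 9.6865

9.6865 bits


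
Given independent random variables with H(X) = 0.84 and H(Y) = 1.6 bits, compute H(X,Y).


For independent variables, H(X,Y) = H(X) + H(Y) = 0.84 + 1.6 = 2.44

2.44 bits


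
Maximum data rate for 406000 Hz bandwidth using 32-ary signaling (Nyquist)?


Rate = 2 * B * log2(M) = 2 * 406000 * 5.0 = 4060000.0

4060000.0 bps


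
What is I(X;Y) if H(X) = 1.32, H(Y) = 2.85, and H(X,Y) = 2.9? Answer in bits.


I(X;Y) = H(X) + H(Y) - H(X,Y) = 1.32 + 2.85 - 2.9 = 1.27

1.27 bits


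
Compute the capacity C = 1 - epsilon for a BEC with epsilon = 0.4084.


C = 1 - epsilon = 1 - 0.4084 = 0.5916

0.5916 bits


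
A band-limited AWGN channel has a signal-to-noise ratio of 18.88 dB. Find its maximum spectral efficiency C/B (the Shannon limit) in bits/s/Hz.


SNR_linear = 10^(18.88/10) = 77.2681; C/B = log2(1 + SNR_linear) = log2(1 + 77.2681) = 6.2904

6.2904 bits/s/Hz


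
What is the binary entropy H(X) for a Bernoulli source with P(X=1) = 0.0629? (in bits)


H = -p*log2(p) - (1-p)*log2(1-p). -0.0629*log2(0.0629) = 0.251021; -0.9371*log2(0.9371) = 0.087830. H = 0.251021 + 0.087830 = 0.3389

0.3389 bits


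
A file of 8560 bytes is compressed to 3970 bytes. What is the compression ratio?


Ratio = original / compressed = 8560 / 3970 = 2.1562

2.1562


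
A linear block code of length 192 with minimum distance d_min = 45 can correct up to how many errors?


Correction capability = floor((d-1)/2) = floor((45-1)/2) = 22

22 errors


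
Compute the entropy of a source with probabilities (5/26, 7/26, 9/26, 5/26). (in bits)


H = -sum(p_i * log2(p_i)). Terms: -(5/26)*log2(5/26) = 0.457406; -(7/26)*log2(7/26) = 0.509677; -(9/26)*log2(9/26) = 0.529794; -(5/26)*log2(5/26) = 0.457406. H = 0.457406 + 0.509677 + 0.529794 + 0.457406 = 1.9543

1.9543 bits


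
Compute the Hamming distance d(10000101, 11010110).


Count differing positions: . ^ . ^ . . ^ ^ = 4 differences

4


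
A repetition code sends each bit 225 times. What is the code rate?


Rate = k/n = 1/225

1/225


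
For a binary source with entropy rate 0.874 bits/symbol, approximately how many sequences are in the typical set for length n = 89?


log2|A_typical| = nH = 89 * 0.874 = 77.786, so |A_typical| ~ 2^77.786 = 2.606e+23

2.606e+23


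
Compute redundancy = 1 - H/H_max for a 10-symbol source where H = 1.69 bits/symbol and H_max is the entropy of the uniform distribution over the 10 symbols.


H_max = log2(K) = log2(10) = 3.3219 bits/symbol. Redundancy = 1 - H/H_max = 1 - 1.69/3.3219 = 1 - 0.5087 = 0.4913

0.4913


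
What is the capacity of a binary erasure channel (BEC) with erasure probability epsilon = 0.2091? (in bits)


C = 1 - epsilon = 1 - 0.2091 = 0.7909

0.7909 bits


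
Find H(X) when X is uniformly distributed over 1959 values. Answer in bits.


H = log2(n) = log2(1959) = 10.9359

10.9359 bits


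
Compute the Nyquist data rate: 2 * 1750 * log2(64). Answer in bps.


Rate = 2 * B * log2(M) = 2 * 1750 * 6.0 = 21000.0

21000.0 bps


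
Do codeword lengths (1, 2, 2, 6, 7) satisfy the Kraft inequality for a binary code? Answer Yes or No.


Kraft sum = sum(2^(-l_i)) = 1.0234, need <= 1. Result: violated (a binary prefix-free code with these lengths cannot exist)

No


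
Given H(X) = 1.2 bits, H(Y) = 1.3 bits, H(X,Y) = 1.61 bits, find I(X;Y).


I(X;Y) = H(X) + H(Y) - H(X,Y) = 1.2 + 1.3 - 1.61 = 0.89

0.89 bits


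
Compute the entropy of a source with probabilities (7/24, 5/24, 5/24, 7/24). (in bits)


H = -sum(p_i * log2(p_i)). Terms: -(7/24)*log2(7/24) = 0.518469; -(5/24)*log2(5/24) = 0.471466; -(5/24)*log2(5/24) = 0.471466; -(7/24)*log2(7/24) = 0.518469. H = 0.518469 + 0.471466 + 0.471466 + 0.518469 = 1.9799

1.9799 bits


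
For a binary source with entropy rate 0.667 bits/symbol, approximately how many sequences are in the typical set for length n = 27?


log2|A_typical| = nH = 27 * 0.667 = 18.009, so |A_typical| ~ 2^18.009 = 2.638e+05

2.638e+05


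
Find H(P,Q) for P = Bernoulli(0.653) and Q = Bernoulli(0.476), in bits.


H(P,Q) = -p*log2(q) - (1-p)*log2(1-q). -0.653*log2(0.476) = 0.699341; -0.347*log2(0.524) = 0.323529. H(P,Q) = 0.699341 + 0.323529 = 1.0229

1.0229 bits


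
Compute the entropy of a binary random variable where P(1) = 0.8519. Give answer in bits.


H = -p*log2(p) - (1-p)*log2(1-p). -0.8519*log2(0.8519) = 0.196997; -0.1481*log2(0.1481) = 0.408068. H = 0.196997 + 0.408068 = 0.6051

0.6051 bits


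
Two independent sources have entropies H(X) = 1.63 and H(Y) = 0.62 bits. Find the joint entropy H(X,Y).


For independent variables, H(X,Y) = H(X) + H(Y) = 1.63 + 0.62 = 2.25

2.25 bits


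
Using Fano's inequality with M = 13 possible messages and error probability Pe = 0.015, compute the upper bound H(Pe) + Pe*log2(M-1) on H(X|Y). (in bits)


H(Pe) = -Pe*log2(Pe) - (1-Pe)*log2(1-Pe) = -0.015*log2(0.015) - 0.985*log2(0.985) = 0.090883 + 0.021477 = 0.1124. Pe*log2(M-1) = 0.015*log2(12) = 0.053774. Bound = H(Pe) + Pe*log2(M-1) = 0.090883 + 0.021477 + 0.053774 = 0.1661

0.1661 bits


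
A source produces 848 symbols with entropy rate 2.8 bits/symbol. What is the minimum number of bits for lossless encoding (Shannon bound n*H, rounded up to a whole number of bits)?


Minimum bits >= n * H = 848 * 2.8 = 2374.4, rounded up to a whole number of bits = 2375

2375 bits


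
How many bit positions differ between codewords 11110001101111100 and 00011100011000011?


Count differing positions: ^ ^ ^ . ^ ^ . ^ ^ ^ . ^ ^ ^ ^ ^ ^ = 14 differences

14


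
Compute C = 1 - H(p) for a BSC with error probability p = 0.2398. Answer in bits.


H(p) = -p*log2(p) - (1-p)*log2(1-p) = -0.2398*log2(0.2398) - 0.7602*log2(0.7602) = 0.494011 + 0.300696 = 0.7947. C = 1 - H(p) = 1 - 0.7947 = 0.2053

0.2053 bits


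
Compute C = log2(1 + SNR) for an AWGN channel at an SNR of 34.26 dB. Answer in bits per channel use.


SNR_linear = 10^(34.26/10) = 2666.8587; C = log2(1 + SNR_linear) = log2(1 + 2666.8587) = 11.3815

11.3815 bits/channel use


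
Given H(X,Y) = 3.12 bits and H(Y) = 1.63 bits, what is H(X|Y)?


H(X|Y) = H(X,Y) - H(Y) = 3.12 - 1.63 = 1.49

1.49 bits


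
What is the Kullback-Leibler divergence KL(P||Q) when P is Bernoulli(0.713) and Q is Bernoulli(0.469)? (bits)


KL = p*log2(p/q) + (1-p)*log2((1-p)/(1-q)) = 0.713*log2(0.713/0.469) + 0.287*log2(0.287/0.531) = 0.1761

0.1761 bits


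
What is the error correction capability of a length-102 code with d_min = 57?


Correction capability = floor((d-1)/2) = floor((57-1)/2) = 28

28 errors


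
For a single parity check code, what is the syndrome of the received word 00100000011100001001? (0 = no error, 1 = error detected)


Syndrome = XOR of all bits = 0 XOR 0 XOR 1 XOR 0 XOR 0 XOR 0 XOR 0 XOR 0 XOR 0 XOR 1 XOR 1 XOR 1 XOR 0 XOR 0 XOR 0 XOR 0 XOR 1 XOR 0 XOR 0 XOR 1 = 0

0


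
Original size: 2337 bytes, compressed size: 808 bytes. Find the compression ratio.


Ratio = original / compressed = 2337 / 808 = 2.8923

2.8923


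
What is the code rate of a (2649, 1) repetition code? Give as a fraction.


Rate = k/n = 1/2649

1/2649


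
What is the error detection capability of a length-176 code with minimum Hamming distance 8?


Detection capability = d_min - 1 = 8 - 1 = 7

7 errors


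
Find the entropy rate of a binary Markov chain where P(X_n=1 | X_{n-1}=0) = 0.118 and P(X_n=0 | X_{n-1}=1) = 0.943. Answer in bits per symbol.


Stationary distribution: pi_0 = p10/(p01+p10) = 0.8888, pi_1 = 0.1112. Entropy rate H' = pi_0*H(p01) + pi_1*H(p10) = 0.8888*0.5236 + 0.1112*0.3154 = 0.5004

0.5004 bits/symbol


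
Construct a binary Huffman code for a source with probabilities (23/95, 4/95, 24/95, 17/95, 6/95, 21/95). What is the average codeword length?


Huffman construction (repeatedly merge the two least-probable nodes; each merge adds 1 bit to every symbol beneath it): 4/95 + 6/95 = 2/19; 2/19 + 17/95 = 27/95; 21/95 + 23/95 = 44/95; 24/95 + 27/95 = 51/95; 44/95 + 51/95 = 1. Resulting codeword lengths (in the order the probabilities were given): (2, 4, 2, 3, 4, 2). L_avg = sum(p_i * l_i) = 23/95*2 + 4/95*4 + 24/95*2 + 17/95*3 + 6/95*4 + 21/95*2 = 227/95 = 2.3895

2.3895 bits


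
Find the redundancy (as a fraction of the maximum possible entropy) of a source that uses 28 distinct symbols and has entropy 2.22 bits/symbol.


H_max = log2(K) = log2(28) = 4.8074 bits/symbol. Redundancy = 1 - H/H_max = 1 - 2.22/4.8074 = 1 - 0.4618 = 0.5382

0.5382


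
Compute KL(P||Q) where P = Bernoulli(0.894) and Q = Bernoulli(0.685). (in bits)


KL = p*log2(p/q) + (1-p)*log2((1-p)/(1-q)) = 0.894*log2(0.894/0.685) + 0.106*log2(0.106/0.315) = 0.1769

0.1769 bits


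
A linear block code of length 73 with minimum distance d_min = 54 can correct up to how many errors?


Correction capability = floor((d-1)/2) = floor((54-1)/2) = 26

26 errors


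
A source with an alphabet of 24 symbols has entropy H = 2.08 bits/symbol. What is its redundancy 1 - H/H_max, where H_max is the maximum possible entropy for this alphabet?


H_max = log2(K) = log2(24) = 4.585 bits/symbol. Redundancy = 1 - H/H_max = 1 - 2.08/4.585 = 1 - 0.4537 = 0.5463

0.5463


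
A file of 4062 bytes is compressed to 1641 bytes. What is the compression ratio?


Ratio = original / compressed = 4062 / 1641 = 2.4753

2.4753


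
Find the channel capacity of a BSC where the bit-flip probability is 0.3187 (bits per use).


H(p) = -p*log2(p) - (1-p)*log2(1-p) = -0.3187*log2(0.3187) - 0.6813*log2(0.6813) = 0.525769 + 0.377193 = 0.903. C = 1 - H(p) = 1 - 0.903 = 0.097

0.097 bits


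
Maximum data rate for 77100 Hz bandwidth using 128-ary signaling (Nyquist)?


Rate = 2 * B * log2(M) = 2 * 77100 * 7.0 = 1079400.0

1079400.0 bps


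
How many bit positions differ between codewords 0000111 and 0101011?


Count differing positions: . ^ . ^ ^ . . = 3 differences

3


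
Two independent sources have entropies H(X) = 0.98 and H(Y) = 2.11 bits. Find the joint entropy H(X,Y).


For independent variables, H(X,Y) = H(X) + H(Y) = 0.98 + 2.11 = 3.09

3.09 bits


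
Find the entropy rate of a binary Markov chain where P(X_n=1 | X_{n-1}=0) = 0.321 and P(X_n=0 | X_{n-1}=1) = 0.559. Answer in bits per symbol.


Stationary distribution: pi_0 = p10/(p01+p10) = 0.6352, pi_1 = 0.3648. Entropy rate H' = pi_0*H(p01) + pi_1*H(p10) = 0.6352*0.9055 + 0.3648*0.9899 = 0.9363

0.9363 bits/symbol


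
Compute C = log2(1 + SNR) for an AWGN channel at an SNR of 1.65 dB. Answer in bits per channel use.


SNR_linear = 10^(1.65/10) = 1.4622; C = log2(1 + SNR_linear) = log2(1 + 1.4622) = 1.2999

1.2999 bits/channel use


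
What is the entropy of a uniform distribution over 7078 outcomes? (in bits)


H = log2(n) = log2(7078) = 12.7891

12.7891 bits


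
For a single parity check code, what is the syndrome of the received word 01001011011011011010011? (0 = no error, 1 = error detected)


Syndrome = XOR of all bits = 0 XOR 1 XOR 0 XOR 0 XOR 1 XOR 0 XOR 1 XOR 1 XOR 0 XOR 1 XOR 1 XOR 0 XOR 1 XOR 1 XOR 0 XOR 1 XOR 1 XOR 0 XOR 1 XOR 0 XOR 0 XOR 1 XOR 1 = 1

1


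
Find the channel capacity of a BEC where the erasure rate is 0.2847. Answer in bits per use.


C = 1 - epsilon = 1 - 0.2847 = 0.7153

0.7153 bits


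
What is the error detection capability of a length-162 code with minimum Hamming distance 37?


Detection capability = d_min - 1 = 37 - 1 = 36

36 errors


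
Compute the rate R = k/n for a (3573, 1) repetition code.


Rate = k/n = 1/3573

1/3573


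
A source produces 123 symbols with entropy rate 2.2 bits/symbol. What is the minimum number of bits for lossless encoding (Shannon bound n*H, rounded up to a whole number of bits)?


Minimum bits >= n * H = 123 * 2.2 = 270.6, rounded up to a whole number of bits = 271

271 bits


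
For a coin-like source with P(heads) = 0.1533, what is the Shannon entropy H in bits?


H = -p*log2(p) - (1-p)*log2(1-p). -0.1533*log2(0.1533) = 0.414764; -0.8467*log2(0.8467) = 0.203273. H = 0.414764 + 0.203273 = 0.618

0.618 bits


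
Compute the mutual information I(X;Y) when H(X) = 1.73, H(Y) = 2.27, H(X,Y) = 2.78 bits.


I(X;Y) = H(X) + H(Y) - H(X,Y) = 1.73 + 2.27 - 2.78 = 1.22

1.22 bits


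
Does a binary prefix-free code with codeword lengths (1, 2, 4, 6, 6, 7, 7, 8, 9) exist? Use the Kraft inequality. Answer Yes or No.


Kraft sum = sum(2^(-l_i)) = 0.8652, need <= 1. Result: satisfied (a binary prefix-free code with these lengths exists)

Yes


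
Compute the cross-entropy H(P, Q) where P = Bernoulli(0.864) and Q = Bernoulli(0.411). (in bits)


H(P,Q) = -p*log2(q) - (1-p)*log2(1-q). -0.864*log2(0.411) = 1.108330; -0.136*log2(0.589) = 0.103858. H(P,Q) = 1.108330 + 0.103858 = 1.2122

1.2122 bits


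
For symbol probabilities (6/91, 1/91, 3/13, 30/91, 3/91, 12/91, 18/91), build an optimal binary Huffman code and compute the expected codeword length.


Huffman construction (repeatedly merge the two least-probable nodes; each merge adds 1 bit to every symbol beneath it): 1/91 + 3/91 = 4/91; 4/91 + 6/91 = 10/91; 10/91 + 12/91 = 22/91; 18/91 + 3/13 = 3/7; 22/91 + 30/91 = 4/7; 3/7 + 4/7 = 1. Resulting codeword lengths (in the order the probabilities were given): (4, 5, 2, 2, 5, 3, 2). L_avg = sum(p_i * l_i) = 6/91*4 + 1/91*5 + 3/13*2 + 30/91*2 + 3/91*5 + 12/91*3 + 18/91*2 = 218/91 = 2.3956

2.3956 bits


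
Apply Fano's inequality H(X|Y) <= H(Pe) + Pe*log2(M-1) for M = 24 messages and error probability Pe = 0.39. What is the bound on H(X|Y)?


H(Pe) = -Pe*log2(Pe) - (1-Pe)*log2(1-Pe) = -0.39*log2(0.39) - 0.61*log2(0.61) = 0.529797 + 0.435002 = 0.9648. Pe*log2(M-1) = 0.39*log2(23) = 1.764189. Bound = H(Pe) + Pe*log2(M-1) = 0.529797 + 0.435002 + 1.764189 = 2.729

2.729 bits


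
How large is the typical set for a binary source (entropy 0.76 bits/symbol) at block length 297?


log2|A_typical| = nH = 297 * 0.76 = 225.72, so |A_typical| ~ 2^225.72 = 8.882e+67

8.882e+67


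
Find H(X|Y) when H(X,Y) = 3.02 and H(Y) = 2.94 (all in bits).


H(X|Y) = H(X,Y) - H(Y) = 3.02 - 2.94 = 0.08

0.08 bits


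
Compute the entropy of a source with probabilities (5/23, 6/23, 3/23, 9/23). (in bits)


H = -sum(p_i * log2(p_i)). Terms: -(5/23)*log2(5/23) = 0.478616; -(6/23)*log2(6/23) = 0.505722; -(3/23)*log2(3/23) = 0.383296; -(9/23)*log2(9/23) = 0.529684. H = 0.478616 + 0.505722 + 0.383296 + 0.529684 = 1.8973

1.8973 bits


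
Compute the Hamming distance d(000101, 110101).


Count differing positions: ^ ^ . . . . = 2 differences

2


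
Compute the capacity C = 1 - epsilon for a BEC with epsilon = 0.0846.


C = 1 - epsilon = 1 - 0.0846 = 0.9154

0.9154 bits


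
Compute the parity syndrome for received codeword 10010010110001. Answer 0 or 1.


Syndrome = XOR of all bits = 1 XOR 0 XOR 0 XOR 1 XOR 0 XOR 0 XOR 1 XOR 0 XOR 1 XOR 1 XOR 0 XOR 0 XOR 0 XOR 1 = 0

0


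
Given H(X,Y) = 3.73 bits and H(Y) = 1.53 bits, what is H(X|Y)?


H(X|Y) = H(X,Y) - H(Y) = 3.73 - 1.53 = 2.2

2.2 bits


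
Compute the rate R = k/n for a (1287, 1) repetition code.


Rate = k/n = 1/1287

1/1287


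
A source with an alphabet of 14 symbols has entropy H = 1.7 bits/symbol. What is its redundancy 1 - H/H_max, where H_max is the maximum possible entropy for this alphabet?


H_max = log2(K) = log2(14) = 3.8074 bits/symbol. Redundancy = 1 - H/H_max = 1 - 1.7/3.8074 = 1 - 0.4465 = 0.5535

0.5535


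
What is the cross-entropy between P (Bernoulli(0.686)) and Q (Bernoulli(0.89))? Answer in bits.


H(P,Q) = -p*log2(q) - (1-p)*log2(1-q). -0.686*log2(0.89) = 0.115332; -0.314*log2(0.11) = 0.999909. H(P,Q) = 0.115332 + 0.999909 = 1.1152

1.1152 bits


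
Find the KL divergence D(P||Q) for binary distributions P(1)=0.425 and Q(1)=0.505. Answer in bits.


KL = p*log2(p/q) + (1-p)*log2((1-p)/(1-q)) = 0.425*log2(0.425/0.505) + 0.575*log2(0.575/0.495) = 0.0185

0.0185 bits


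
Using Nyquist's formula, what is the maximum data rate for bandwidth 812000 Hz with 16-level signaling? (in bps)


Rate = 2 * B * log2(M) = 2 * 812000 * 4.0 = 6496000.0

6496000.0 bps


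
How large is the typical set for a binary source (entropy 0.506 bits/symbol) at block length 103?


log2|A_typical| = nH = 103 * 0.506 = 52.118, so |A_typical| ~ 2^52.118 = 4.887e+15

4.887e+15


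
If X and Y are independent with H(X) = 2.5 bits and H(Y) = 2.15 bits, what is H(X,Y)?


For independent variables, H(X,Y) = H(X) + H(Y) = 2.5 + 2.15 = 4.65

4.65 bits


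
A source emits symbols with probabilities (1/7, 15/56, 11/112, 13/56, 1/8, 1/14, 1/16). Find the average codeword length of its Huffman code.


Huffman construction (repeatedly merge the two least-probable nodes; each merge adds 1 bit to every symbol beneath it): 1/16 + 1/14 = 15/112; 11/112 + 1/8 = 25/112; 15/112 + 1/7 = 31/112; 25/112 + 13/56 = 51/112; 15/56 + 31/112 = 61/112; 51/112 + 61/112 = 1. Resulting codeword lengths (in the order the probabilities were given): (3, 2, 3, 2, 3, 4, 4). L_avg = sum(p_i * l_i) = 1/7*3 + 15/56*2 + 11/112*3 + 13/56*2 + 1/8*3 + 1/14*4 + 1/16*4 = 295/112 = 2.6339

2.6339 bits


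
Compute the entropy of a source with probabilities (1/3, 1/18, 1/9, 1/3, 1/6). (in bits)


H = -sum(p_i * log2(p_i)). Terms: -(1/3)*log2(1/3) = 0.528321; -(1/18)*log2(1/18) = 0.231663; -(1/9)*log2(1/9) = 0.352214; -(1/3)*log2(1/3) = 0.528321; -(1/6)*log2(1/6) = 0.430827. H = 0.528321 + 0.231663 + 0.352214 + 0.528321 + 0.430827 = 2.0713

2.0713 bits


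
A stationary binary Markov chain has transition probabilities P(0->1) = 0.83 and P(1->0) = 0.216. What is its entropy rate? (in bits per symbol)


Stationary distribution: pi_0 = p10/(p01+p10) = 0.2065, pi_1 = 0.7935. Entropy rate H' = pi_0*H(p01) + pi_1*H(p10) = 0.2065*0.6577 + 0.7935*0.7528 = 0.7332

0.7332 bits/symbol


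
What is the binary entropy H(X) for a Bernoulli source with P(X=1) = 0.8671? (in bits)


H = -p*log2(p) - (1-p)*log2(1-p). -0.8671*log2(0.8671) = 0.178388; -0.1329*log2(0.1329) = 0.386950. H = 0.178388 + 0.386950 = 0.5653

0.5653 bits


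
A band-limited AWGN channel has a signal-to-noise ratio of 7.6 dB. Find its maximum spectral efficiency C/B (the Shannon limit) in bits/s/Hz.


SNR_linear = 10^(7.6/10) = 5.7544; C/B = log2(1 + SNR_linear) = log2(1 + 5.7544) = 2.7558

2.7558 bits/s/Hz


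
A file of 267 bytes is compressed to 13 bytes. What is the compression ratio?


Ratio = original / compressed = 267 / 13 = 20.5385

20.5385


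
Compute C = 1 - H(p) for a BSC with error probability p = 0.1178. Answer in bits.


H(p) = -p*log2(p) - (1-p)*log2(1-p) = -0.1178*log2(0.1178) - 0.8822*log2(0.8822) = 0.363482 + 0.159521 = 0.523. C = 1 - H(p) = 1 - 0.523 = 0.477

0.477 bits


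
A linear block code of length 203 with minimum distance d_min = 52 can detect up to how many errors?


Detection capability = d_min - 1 = 52 - 1 = 51

51 errors


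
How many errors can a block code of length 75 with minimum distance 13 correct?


Correction capability = floor((d-1)/2) = floor((13-1)/2) = 6

6 errors


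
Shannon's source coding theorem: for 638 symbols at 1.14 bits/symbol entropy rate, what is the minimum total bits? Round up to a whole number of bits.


Minimum bits >= n * H = 638 * 1.14 = 727.32, rounded up to a whole number of bits = 728

728 bits


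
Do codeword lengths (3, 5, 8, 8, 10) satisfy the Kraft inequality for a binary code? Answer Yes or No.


Kraft sum = sum(2^(-l_i)) = 0.165, need <= 1. Result: satisfied (a binary prefix-free code with these lengths exists)

Yes


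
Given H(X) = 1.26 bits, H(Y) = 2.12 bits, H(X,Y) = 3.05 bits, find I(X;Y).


I(X;Y) = H(X) + H(Y) - H(X,Y) = 1.26 + 2.12 - 3.05 = 0.33

0.33 bits


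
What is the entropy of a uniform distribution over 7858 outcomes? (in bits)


H = log2(n) = log2(7858) = 12.9399

12.9399 bits


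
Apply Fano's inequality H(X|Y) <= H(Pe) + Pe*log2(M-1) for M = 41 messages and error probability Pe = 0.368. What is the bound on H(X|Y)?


H(Pe) = -Pe*log2(Pe) - (1-Pe)*log2(1-Pe) = -0.368*log2(0.368) - 0.632*log2(0.632) = 0.530738 + 0.418386 = 0.9491. Pe*log2(M-1) = 0.368*log2(40) = 1.958470. Bound = H(Pe) + Pe*log2(M-1) = 0.530738 + 0.418386 + 1.958470 = 2.9076

2.9076 bits


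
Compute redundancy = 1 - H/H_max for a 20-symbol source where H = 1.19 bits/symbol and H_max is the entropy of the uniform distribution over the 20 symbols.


H_max = log2(K) = log2(20) = 4.3219 bits/symbol. Redundancy = 1 - H/H_max = 1 - 1.19/4.3219 = 1 - 0.2753 = 0.7247

0.7247


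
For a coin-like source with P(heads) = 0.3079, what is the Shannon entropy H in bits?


H = -p*log2(p) - (1-p)*log2(1-p). -0.3079*log2(0.3079) = 0.523266; -0.6921*log2(0.6921) = 0.367469. H = 0.523266 + 0.367469 = 0.8907

0.8907 bits


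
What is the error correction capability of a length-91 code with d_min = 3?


Correction capability = floor((d-1)/2) = floor((3-1)/2) = 1

1 errors


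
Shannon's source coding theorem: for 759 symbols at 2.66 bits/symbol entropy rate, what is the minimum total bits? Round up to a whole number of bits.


Minimum bits >= n * H = 759 * 2.66 = 2018.94, rounded up to a whole number of bits = 2019

2019 bits


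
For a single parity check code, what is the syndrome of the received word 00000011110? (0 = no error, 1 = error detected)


Syndrome = XOR of all bits = 0 XOR 0 XOR 0 XOR 0 XOR 0 XOR 0 XOR 1 XOR 1 XOR 1 XOR 1 XOR 0 = 0

0


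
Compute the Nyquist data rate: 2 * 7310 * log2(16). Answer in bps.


Rate = 2 * B * log2(M) = 2 * 7310 * 4.0 = 58480.0

58480.0 bps


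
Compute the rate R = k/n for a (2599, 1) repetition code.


Rate = k/n = 1/2599

1/2599


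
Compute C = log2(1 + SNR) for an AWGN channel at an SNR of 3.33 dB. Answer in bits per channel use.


SNR_linear = 10^(3.33/10) = 2.1528; C = log2(1 + SNR_linear) = log2(1 + 2.1528) = 1.6566

1.6566 bits/channel use


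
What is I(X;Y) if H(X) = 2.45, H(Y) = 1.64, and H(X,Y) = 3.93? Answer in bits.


I(X;Y) = H(X) + H(Y) - H(X,Y) = 2.45 + 1.64 - 3.93 = 0.16

0.16 bits


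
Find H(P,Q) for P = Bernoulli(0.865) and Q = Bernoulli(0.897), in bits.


H(P,Q) = -p*log2(q) - (1-p)*log2(1-q). -0.865*log2(0.897) = 0.135649; -0.135*log2(0.103) = 0.442703. H(P,Q) = 0.135649 + 0.442703 = 0.5784

0.5784 bits


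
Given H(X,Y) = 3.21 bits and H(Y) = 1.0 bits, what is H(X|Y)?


H(X|Y) = H(X,Y) - H(Y) = 3.21 - 1.0 = 2.21

2.21 bits


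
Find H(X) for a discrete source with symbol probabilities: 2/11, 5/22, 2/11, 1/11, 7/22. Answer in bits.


H = -sum(p_i * log2(p_i)). Terms: -(2/11)*log2(2/11) = 0.447169; -(5/22)*log2(5/22) = 0.485796; -(2/11)*log2(2/11) = 0.447169; -(1/11)*log2(1/11) = 0.314494; -(7/22)*log2(7/22) = 0.525661. H = 0.447169 + 0.485796 + 0.447169 + 0.314494 + 0.525661 = 2.2203

2.2203 bits


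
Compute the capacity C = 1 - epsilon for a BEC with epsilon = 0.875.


C = 1 - epsilon = 1 - 0.875 = 0.125

0.125 bits


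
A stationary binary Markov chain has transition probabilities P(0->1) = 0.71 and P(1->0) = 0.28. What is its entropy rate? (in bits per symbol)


Stationary distribution: pi_0 = p10/(p01+p10) = 0.2828, pi_1 = 0.7172. Entropy rate H' = pi_0*H(p01) + pi_1*H(p10) = 0.2828*0.8687 + 0.7172*0.8555 = 0.8592

0.8592 bits/symbol


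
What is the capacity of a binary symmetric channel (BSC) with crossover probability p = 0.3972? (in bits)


H(p) = -p*log2(p) - (1-p)*log2(1-p) = -0.3972*log2(0.3972) - 0.6028*log2(0.6028) = 0.529095 + 0.440194 = 0.9693. C = 1 - H(p) = 1 - 0.9693 = 0.0307

0.0307 bits


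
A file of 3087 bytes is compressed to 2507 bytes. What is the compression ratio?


Ratio = original / compressed = 3087 / 2507 = 1.2314

1.2314


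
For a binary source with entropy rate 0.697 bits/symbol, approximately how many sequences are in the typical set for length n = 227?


log2|A_typical| = nH = 227 * 0.697 = 158.219, so |A_typical| ~ 2^158.219 = 4.253e+47

4.253e+47
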